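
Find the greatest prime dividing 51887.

51887 = 11 · 4717
4717 = 53 · 89
89 is prime.
So 51887 = 11 · 53 · 89; the largest prime factor is 89.

89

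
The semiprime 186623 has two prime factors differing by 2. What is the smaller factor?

431

Since p = q + 2, we have 186623 = q(q + 2), so q² + 2q − 186623 = 0.
Discriminant: 2² + 4·186623 = 4 + 746492 = 746496; √746496 = 864.
q = (−2 + 864)/2 = 431, and p = q + 2 = 433.
Check: 431 · 433 = 186623.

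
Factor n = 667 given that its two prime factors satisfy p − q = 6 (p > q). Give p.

Since p = q + 6, we have 667 = q(q + 6), so q² + 6q − 667 = 0.
Discriminant: 6² + 4·667 = 36 + 2668 = 2704; √2704 = 52.
q = (−6 + 52)/2 = 23, and p = q + 6 = 29.
Check: 23 · 29 = 667.

29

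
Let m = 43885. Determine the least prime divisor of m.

5

43885 is odd.
Digit sum 28, not divisible by 3.
Ends in 5: divisible by 5.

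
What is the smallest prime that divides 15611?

15611 is odd.
Digit sum 14, not divisible by 3.
Ends in 1: not divisible by 5.
7: 15611 = 7·2230 + 1
11: 15611 = 11·1419 + 2
13: 15611 = 13·1200 + 11
17: 15611 = 17·918 + 5
19: 15611 = 19·821 + 12
23: 15611 = 23·678 + 17
29: 15611 = 29·538 + 9
31: 15611 = 31·503 + 18
37: 15611 = 37·421 + 34
41: 15611 = 41·380 + 31
43: 15611 = 43·363 + 2
47: 15611 = 47·332 + 7
53: 15611 = 53·294 + 29
59: 15611 = 59·264 + 35
61: 15611 = 61·255 + 56
67: 15611 = 67·233

67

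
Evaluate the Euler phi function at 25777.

25456

Factor: 25777 = 149 · 173.
φ(25777) = (149−1) · (173−1) = 148 · 172 = 25456.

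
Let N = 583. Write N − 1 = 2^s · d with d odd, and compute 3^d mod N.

234

583 − 1 = 582 = 2^1 · 291, so d = 291.
3^1 ≡ 3 (mod 583)
3^2 ≡ 3^2 = 9 ≡ 9 (mod 583)
3^4 ≡ 9^2 = 81 ≡ 81 (mod 583)
3^8 ≡ 81^2 = 6561 ≡ 148 (mod 583)
3^16 ≡ 148^2 = 21904 ≡ 333 (mod 583)
3^32 ≡ 333^2 = 110889 ≡ 119 (mod 583)
3^64 ≡ 119^2 = 14161 ≡ 169 (mod 583)
3^128 ≡ 169^2 = 28561 ≡ 577 (mod 583)
3^256 ≡ 577^2 = 332929 ≡ 36 (mod 583)
291 = 256 + 32 + 2 + 1 in binary powers of 2.
So 3^291 ≡ 36 · 119 · 9 · 3 ≡ 234 (mod 583).
Squaring chain: 234; never reaches −1, so base 3 is a Miller–Rabin witness that 583 is composite.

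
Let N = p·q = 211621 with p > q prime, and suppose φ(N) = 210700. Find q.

φ(n) = (p−1)(q−1) = n − (p+q) + 1, so p + q = 211621 − 210700 + 1 = 922.
p and q are the roots of t² − 922t + 211621 = 0.
Discriminant: 922² − 4·211621 = 850084 − 846484 = 3600; √3600 = 60.
q = (922 − 60)/2 = 431, p = (922 + 60)/2 = 491.
Check: 431 · 491 = 211621.

431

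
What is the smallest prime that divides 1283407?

97

1283407 is odd.
Digit sum 25, not divisible by 3.
Ends in 7: not divisible by 5.
7: 1283407 = 7·183343 + 6
11: 1283407 = 11·116673 + 4
13: 1283407 = 13·98723 + 8
17: 1283407 = 17·75494 + 9
19: 1283407 = 19·67547 + 14
23: 1283407 = 23·55800 + 7
29: 1283407 = 29·44255 + 12
31: 1283407 = 31·41400 + 7
37: 1283407 = 37·34686 + 25
41: 1283407 = 41·31302 + 25
43: 1283407 = 43·29846 + 29
47: 1283407 = 47·27306 + 25
53: 1283407 = 53·24215 + 12
59: 1283407 = 59·21752 + 39
61: 1283407 = 61·21039 + 28
67: 1283407 = 67·19155 + 22
71: 1283407 = 71·18076 + 11
73: 1283407 = 73·17580 + 67
79: 1283407 = 79·16245 + 52
83: 1283407 = 83·15462 + 61
89: 1283407 = 89·14420 + 27
97: 1283407 = 97·13231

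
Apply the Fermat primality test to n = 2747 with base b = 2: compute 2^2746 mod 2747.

2^1 ≡ 2 (mod 2747)
2^2 ≡ 2^2 = 4 ≡ 4 (mod 2747)
2^4 ≡ 4^2 = 16 ≡ 16 (mod 2747)
2^8 ≡ 16^2 = 256 ≡ 256 (mod 2747)
2^16 ≡ 256^2 = 65536 ≡ 2355 (mod 2747)
2^32 ≡ 2355^2 = 5546025 ≡ 2579 (mod 2747)
2^64 ≡ 2579^2 = 6651241 ≡ 754 (mod 2747)
2^128 ≡ 754^2 = 568516 ≡ 2634 (mod 2747)
2^256 ≡ 2634^2 = 6937956 ≡ 1781 (mod 2747)
2^512 ≡ 1781^2 = 3171961 ≡ 1923 (mod 2747)
2^1024 ≡ 1923^2 = 3697929 ≡ 467 (mod 2747)
2^2048 ≡ 467^2 = 218089 ≡ 1076 (mod 2747)
2746 = 2048 + 512 + 128 + 32 + 16 + 8 + 2 in binary powers of 2.
So 2^2746 ≡ 1076 · 1923 · 2634 · 2579 · 2355 · 256 · 4 ≡ 1212 (mod 2747).
Since 1212 ≠ 1, base 2 is a Fermat witness: 2747 is composite.

1212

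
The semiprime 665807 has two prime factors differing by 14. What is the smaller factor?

Since p = q + 14, we have 665807 = q(q + 14), so q² + 14q − 665807 = 0.
Discriminant: 14² + 4·665807 = 196 + 2663228 = 2663424; √2663424 = 1632.
q = (−14 + 1632)/2 = 809, and p = q + 14 = 823.
Check: 809 · 823 = 665807.

809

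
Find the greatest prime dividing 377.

377 = 13 · 29
29 is prime.
So 377 = 13 · 29; the largest prime factor is 29.

29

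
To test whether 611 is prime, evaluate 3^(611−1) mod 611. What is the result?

3^1 ≡ 3 (mod 611)
3^2 ≡ 3^2 = 9 ≡ 9 (mod 611)
3^4 ≡ 9^2 = 81 ≡ 81 (mod 611)
3^8 ≡ 81^2 = 6561 ≡ 451 (mod 611)
3^16 ≡ 451^2 = 203401 ≡ 549 (mod 611)
3^32 ≡ 549^2 = 301401 ≡ 178 (mod 611)
3^64 ≡ 178^2 = 31684 ≡ 523 (mod 611)
3^128 ≡ 523^2 = 273529 ≡ 412 (mod 611)
3^256 ≡ 412^2 = 169744 ≡ 497 (mod 611)
3^512 ≡ 497^2 = 247009 ≡ 165 (mod 611)
610 = 512 + 64 + 32 + 2 in binary powers of 2.
So 3^610 ≡ 165 · 523 · 178 · 9 ≡ 341 (mod 611).
Since 341 ≠ 1, base 3 is a Fermat witness: 611 is composite.

341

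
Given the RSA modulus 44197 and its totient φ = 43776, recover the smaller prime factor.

193

φ(n) = (p−1)(q−1) = n − (p+q) + 1, so p + q = 44197 − 43776 + 1 = 422.
p and q are the roots of t² − 422t + 44197 = 0.
Discriminant: 422² − 4·44197 = 178084 − 176788 = 1296; √1296 = 36.
q = (422 − 36)/2 = 193, p = (422 + 36)/2 = 229.
Check: 193 · 229 = 44197.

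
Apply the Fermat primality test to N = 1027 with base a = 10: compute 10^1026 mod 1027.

10^1 ≡ 10 (mod 1027)
10^2 ≡ 10^2 = 100 ≡ 100 (mod 1027)
10^4 ≡ 100^2 = 10000 ≡ 757 (mod 1027)
10^8 ≡ 757^2 = 573049 ≡ 1010 (mod 1027)
10^16 ≡ 1010^2 = 1020100 ≡ 289 (mod 1027)
10^32 ≡ 289^2 = 83521 ≡ 334 (mod 1027)
10^64 ≡ 334^2 = 111556 ≡ 640 (mod 1027)
10^128 ≡ 640^2 = 409600 ≡ 854 (mod 1027)
10^256 ≡ 854^2 = 729316 ≡ 146 (mod 1027)
10^512 ≡ 146^2 = 21316 ≡ 776 (mod 1027)
10^1024 ≡ 776^2 = 602176 ≡ 354 (mod 1027)
1026 = 1024 + 2 in binary powers of 2.
So 10^1026 ≡ 354 · 100 ≡ 482 (mod 1027).
Since 482 ≠ 1, base 10 is a Fermat witness: 1027 is composite.

482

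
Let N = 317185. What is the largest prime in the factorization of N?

79

317185 = 5 · 63437
63437 = 11 · 5767
5767 = 73 · 79
79 is prime.
So 317185 = 5 · 11 · 73 · 79; the largest prime factor is 79.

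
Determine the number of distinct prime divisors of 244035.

5

244035 = 3^2 · 27115
27115 = 5 · 5423
5423 = 11 · 493
493 = 17 · 29
244035 = 3^2 · 5 · 11 · 17 · 29, which has 5 distinct prime factors.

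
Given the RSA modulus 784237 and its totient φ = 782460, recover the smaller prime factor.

811

φ(n) = (p−1)(q−1) = n − (p+q) + 1, so p + q = 784237 − 782460 + 1 = 1778.
p and q are the roots of t² − 1778t + 784237 = 0.
Discriminant: 1778² − 4·784237 = 3161284 − 3136948 = 24336; √24336 = 156.
q = (1778 − 156)/2 = 811, p = (1778 + 156)/2 = 967.
Check: 811 · 967 = 784237.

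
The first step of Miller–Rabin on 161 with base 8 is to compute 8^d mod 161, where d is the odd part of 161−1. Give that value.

85

161 − 1 = 160 = 2^5 · 5, so d = 5.
8^1 ≡ 8 (mod 161)
8^2 ≡ 8^2 = 64 ≡ 64 (mod 161)
8^4 ≡ 64^2 = 4096 ≡ 71 (mod 161)
5 = 4 + 1 in binary powers of 2.
So 8^5 ≡ 71 · 8 ≡ 85 (mod 161).
Squaring chain: 85 → 141 → 78 → 127 → 29; never reaches −1, so base 8 is a Miller–Rabin witness that 161 is composite.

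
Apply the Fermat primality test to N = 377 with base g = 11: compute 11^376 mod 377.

81

11^1 ≡ 11 (mod 377)
11^2 ≡ 11^2 = 121 ≡ 121 (mod 377)
11^4 ≡ 121^2 = 14641 ≡ 315 (mod 377)
11^8 ≡ 315^2 = 99225 ≡ 74 (mod 377)
11^16 ≡ 74^2 = 5476 ≡ 198 (mod 377)
11^32 ≡ 198^2 = 39204 ≡ 373 (mod 377)
11^64 ≡ 373^2 = 139129 ≡ 16 (mod 377)
11^128 ≡ 16^2 = 256 ≡ 256 (mod 377)
11^256 ≡ 256^2 = 65536 ≡ 315 (mod 377)
376 = 256 + 64 + 32 + 16 + 8 in binary powers of 2.
So 11^376 ≡ 315 · 16 · 373 · 198 · 74 ≡ 81 (mod 377).
Since 81 ≠ 1, base 11 is a Fermat witness: 377 is composite.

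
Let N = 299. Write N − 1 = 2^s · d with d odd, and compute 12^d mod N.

299 − 1 = 298 = 2^1 · 149, so d = 149.
12^1 ≡ 12 (mod 299)
12^2 ≡ 12^2 = 144 ≡ 144 (mod 299)
12^4 ≡ 144^2 = 20736 ≡ 105 (mod 299)
12^8 ≡ 105^2 = 11025 ≡ 261 (mod 299)
12^16 ≡ 261^2 = 68121 ≡ 248 (mod 299)
12^32 ≡ 248^2 = 61504 ≡ 209 (mod 299)
12^64 ≡ 209^2 = 43681 ≡ 27 (mod 299)
12^128 ≡ 27^2 = 729 ≡ 131 (mod 299)
149 = 128 + 16 + 4 + 1 in binary powers of 2.
So 12^149 ≡ 131 · 248 · 105 · 12 ≡ 285 (mod 299).
Squaring chain: 285; never reaches −1, so base 12 is a Miller–Rabin witness that 299 is composite.

285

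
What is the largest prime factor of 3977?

97

3977 = 41 · 97
97 is prime.
So 3977 = 41 · 97; the largest prime factor is 97.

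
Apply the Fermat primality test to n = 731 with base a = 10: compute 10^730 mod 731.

461

10^1 ≡ 10 (mod 731)
10^2 ≡ 10^2 = 100 ≡ 100 (mod 731)
10^4 ≡ 100^2 = 10000 ≡ 497 (mod 731)
10^8 ≡ 497^2 = 247009 ≡ 662 (mod 731)
10^16 ≡ 662^2 = 438244 ≡ 375 (mod 731)
10^32 ≡ 375^2 = 140625 ≡ 273 (mod 731)
10^64 ≡ 273^2 = 74529 ≡ 698 (mod 731)
10^128 ≡ 698^2 = 487204 ≡ 358 (mod 731)
10^256 ≡ 358^2 = 128164 ≡ 239 (mod 731)
10^512 ≡ 239^2 = 57121 ≡ 103 (mod 731)
730 = 512 + 128 + 64 + 16 + 8 + 2 in binary powers of 2.
So 10^730 ≡ 103 · 358 · 698 · 375 · 662 · 100 ≡ 461 (mod 731).
Since 461 ≠ 1, base 10 is a Fermat witness: 731 is composite.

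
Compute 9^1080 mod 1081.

9^1 ≡ 9 (mod 1081)
9^2 ≡ 9^2 = 81 ≡ 81 (mod 1081)
9^4 ≡ 81^2 = 6561 ≡ 75 (mod 1081)
9^8 ≡ 75^2 = 5625 ≡ 220 (mod 1081)
9^16 ≡ 220^2 = 48400 ≡ 836 (mod 1081)
9^32 ≡ 836^2 = 698896 ≡ 570 (mod 1081)
9^64 ≡ 570^2 = 324900 ≡ 600 (mod 1081)
9^128 ≡ 600^2 = 360000 ≡ 27 (mod 1081)
9^256 ≡ 27^2 = 729 ≡ 729 (mod 1081)
9^512 ≡ 729^2 = 531441 ≡ 670 (mod 1081)
9^1024 ≡ 670^2 = 448900 ≡ 285 (mod 1081)
1080 = 1024 + 32 + 16 + 8 in binary powers of 2.
So 9^1080 ≡ 285 · 570 · 836 · 220 ≡ 679 (mod 1081).
Since 679 ≠ 1, base 9 is a Fermat witness: 1081 is composite.

679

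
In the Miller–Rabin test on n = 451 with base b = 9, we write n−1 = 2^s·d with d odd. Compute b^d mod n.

451 − 1 = 450 = 2^1 · 225, so d = 225.
9^1 ≡ 9 (mod 451)
9^2 ≡ 9^2 = 81 ≡ 81 (mod 451)
9^4 ≡ 81^2 = 6561 ≡ 247 (mod 451)
9^8 ≡ 247^2 = 61009 ≡ 124 (mod 451)
9^16 ≡ 124^2 = 15376 ≡ 42 (mod 451)
9^32 ≡ 42^2 = 1764 ≡ 411 (mod 451)
9^64 ≡ 411^2 = 168921 ≡ 247 (mod 451)
9^128 ≡ 247^2 = 61009 ≡ 124 (mod 451)
225 = 128 + 64 + 32 + 1 in binary powers of 2.
So 9^225 ≡ 124 · 247 · 411 · 9 ≡ 419 (mod 451).
Squaring chain: 419; never reaches −1, so base 9 is a Miller–Rabin witness that 451 is composite.

419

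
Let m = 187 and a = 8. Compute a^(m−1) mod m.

47

8^1 ≡ 8 (mod 187)
8^2 ≡ 8^2 = 64 ≡ 64 (mod 187)
8^4 ≡ 64^2 = 4096 ≡ 169 (mod 187)
8^8 ≡ 169^2 = 28561 ≡ 137 (mod 187)
8^16 ≡ 137^2 = 18769 ≡ 69 (mod 187)
8^32 ≡ 69^2 = 4761 ≡ 86 (mod 187)
8^64 ≡ 86^2 = 7396 ≡ 103 (mod 187)
8^128 ≡ 103^2 = 10609 ≡ 137 (mod 187)
186 = 128 + 32 + 16 + 8 + 2 in binary powers of 2.
So 8^186 ≡ 137 · 86 · 69 · 137 · 64 ≡ 47 (mod 187).
Since 47 ≠ 1, base 8 is a Fermat witness: 187 is composite.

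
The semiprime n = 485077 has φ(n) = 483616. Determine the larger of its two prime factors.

φ(n) = (p−1)(q−1) = n − (p+q) + 1, so p + q = 485077 − 483616 + 1 = 1462.
p and q are the roots of t² − 1462t + 485077 = 0.
Discriminant: 1462² − 4·485077 = 2137444 − 1940308 = 197136; √197136 = 444.
q = (1462 − 444)/2 = 509, p = (1462 + 444)/2 = 953.
Check: 509 · 953 = 485077.

953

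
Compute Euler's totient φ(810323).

784000

Factor: 810323 = 71 · 101 · 113.
φ(810323) = (71−1) · (101−1) · (113−1) = 70 · 100 · 112 = 784000.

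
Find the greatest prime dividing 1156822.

97

1156822 = 2 · 578411
578411 = 67 · 8633
8633 = 89 · 97
97 is prime.
So 1156822 = 2 · 67 · 89 · 97; the largest prime factor is 97.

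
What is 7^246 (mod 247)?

77

7^1 ≡ 7 (mod 247)
7^2 ≡ 7^2 = 49 ≡ 49 (mod 247)
7^4 ≡ 49^2 = 2401 ≡ 178 (mod 247)
7^8 ≡ 178^2 = 31684 ≡ 68 (mod 247)
7^16 ≡ 68^2 = 4624 ≡ 178 (mod 247)
7^32 ≡ 178^2 = 31684 ≡ 68 (mod 247)
7^64 ≡ 68^2 = 4624 ≡ 178 (mod 247)
7^128 ≡ 178^2 = 31684 ≡ 68 (mod 247)
246 = 128 + 64 + 32 + 16 + 4 + 2 in binary powers of 2.
So 7^246 ≡ 68 · 178 · 68 · 178 · 178 · 49 ≡ 77 (mod 247).
Since 77 ≠ 1, base 7 is a Fermat witness: 247 is composite.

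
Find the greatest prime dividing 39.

39 = 3 · 13
13 is prime.
So 39 = 3 · 13; the largest prime factor is 13.

13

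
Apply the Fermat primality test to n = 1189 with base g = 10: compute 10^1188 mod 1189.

10^1 ≡ 10 (mod 1189)
10^2 ≡ 10^2 = 100 ≡ 100 (mod 1189)
10^4 ≡ 100^2 = 10000 ≡ 488 (mod 1189)
10^8 ≡ 488^2 = 238144 ≡ 344 (mod 1189)
10^16 ≡ 344^2 = 118336 ≡ 625 (mod 1189)
10^32 ≡ 625^2 = 390625 ≡ 633 (mod 1189)
10^64 ≡ 633^2 = 400689 ≡ 1185 (mod 1189)
10^128 ≡ 1185^2 = 1404225 ≡ 16 (mod 1189)
10^256 ≡ 16^2 = 256 ≡ 256 (mod 1189)
10^512 ≡ 256^2 = 65536 ≡ 141 (mod 1189)
10^1024 ≡ 141^2 = 19881 ≡ 857 (mod 1189)
1188 = 1024 + 128 + 32 + 4 in binary powers of 2.
So 10^1188 ≡ 857 · 16 · 633 · 488 ≡ 426 (mod 1189).
Since 426 ≠ 1, base 10 is a Fermat witness: 1189 is composite.

426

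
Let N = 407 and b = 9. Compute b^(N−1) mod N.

9^1 ≡ 9 (mod 407)
9^2 ≡ 9^2 = 81 ≡ 81 (mod 407)
9^4 ≡ 81^2 = 6561 ≡ 49 (mod 407)
9^8 ≡ 49^2 = 2401 ≡ 366 (mod 407)
9^16 ≡ 366^2 = 133956 ≡ 53 (mod 407)
9^32 ≡ 53^2 = 2809 ≡ 367 (mod 407)
9^64 ≡ 367^2 = 134689 ≡ 379 (mod 407)
9^128 ≡ 379^2 = 143641 ≡ 377 (mod 407)
9^256 ≡ 377^2 = 142129 ≡ 86 (mod 407)
406 = 256 + 128 + 16 + 4 + 2 in binary powers of 2.
So 9^406 ≡ 86 · 377 · 53 · 49 · 81 ≡ 9 (mod 407).
Since 9 ≠ 1, base 9 is a Fermat witness: 407 is composite.

9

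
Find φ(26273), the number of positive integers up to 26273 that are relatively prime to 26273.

Factor: 26273 = 13 · 43 · 47.
φ(26273) = (13−1) · (43−1) · (47−1) = 12 · 42 · 46 = 23184.

23184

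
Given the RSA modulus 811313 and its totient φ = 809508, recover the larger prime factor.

φ(n) = (p−1)(q−1) = n − (p+q) + 1, so p + q = 811313 − 809508 + 1 = 1806.
p and q are the roots of t² − 1806t + 811313 = 0.
Discriminant: 1806² − 4·811313 = 3261636 − 3245252 = 16384; √16384 = 128.
q = (1806 − 128)/2 = 839, p = (1806 + 128)/2 = 967.
Check: 839 · 967 = 811313.

967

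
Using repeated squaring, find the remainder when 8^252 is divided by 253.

141

8^1 ≡ 8 (mod 253)
8^2 ≡ 8^2 = 64 ≡ 64 (mod 253)
8^4 ≡ 64^2 = 4096 ≡ 48 (mod 253)
8^8 ≡ 48^2 = 2304 ≡ 27 (mod 253)
8^16 ≡ 27^2 = 729 ≡ 223 (mod 253)
8^32 ≡ 223^2 = 49729 ≡ 141 (mod 253)
8^64 ≡ 141^2 = 19881 ≡ 147 (mod 253)
8^128 ≡ 147^2 = 21609 ≡ 104 (mod 253)
252 = 128 + 64 + 32 + 16 + 8 + 4 in binary powers of 2.
So 8^252 ≡ 104 · 147 · 141 · 223 · 27 · 48 ≡ 141 (mod 253).
Since 141 ≠ 1, base 8 is a Fermat witness: 253 is composite.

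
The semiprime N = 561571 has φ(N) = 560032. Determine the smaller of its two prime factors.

593

φ(n) = (p−1)(q−1) = n − (p+q) + 1, so p + q = 561571 − 560032 + 1 = 1540.
p and q are the roots of t² − 1540t + 561571 = 0.
Discriminant: 1540² − 4·561571 = 2371600 − 2246284 = 125316; √125316 = 354.
q = (1540 − 354)/2 = 593, p = (1540 + 354)/2 = 947.
Check: 593 · 947 = 561571.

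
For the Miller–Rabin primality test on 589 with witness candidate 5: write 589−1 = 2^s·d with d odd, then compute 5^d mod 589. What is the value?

125

589 − 1 = 588 = 2^2 · 147, so d = 147.
5^1 ≡ 5 (mod 589)
5^2 ≡ 5^2 = 25 ≡ 25 (mod 589)
5^4 ≡ 25^2 = 625 ≡ 36 (mod 589)
5^8 ≡ 36^2 = 1296 ≡ 118 (mod 589)
5^16 ≡ 118^2 = 13924 ≡ 377 (mod 589)
5^32 ≡ 377^2 = 142129 ≡ 180 (mod 589)
5^64 ≡ 180^2 = 32400 ≡ 5 (mod 589)
5^128 ≡ 5^2 = 25 ≡ 25 (mod 589)
147 = 128 + 16 + 2 + 1 in binary powers of 2.
So 5^147 ≡ 25 · 377 · 25 · 5 ≡ 125 (mod 589).
Squaring chain: 125 → 311; never reaches −1, so base 5 is a Miller–Rabin witness that 589 is composite.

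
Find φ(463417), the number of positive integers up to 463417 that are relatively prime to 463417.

Factor: 463417 = 61 · 71 · 107.
φ(463417) = (61−1) · (71−1) · (107−1) = 60 · 70 · 106 = 445200.

445200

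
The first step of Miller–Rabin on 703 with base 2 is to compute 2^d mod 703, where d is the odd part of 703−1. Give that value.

265

703 − 1 = 702 = 2^1 · 351, so d = 351.
2^1 ≡ 2 (mod 703)
2^2 ≡ 2^2 = 4 ≡ 4 (mod 703)
2^4 ≡ 4^2 = 16 ≡ 16 (mod 703)
2^8 ≡ 16^2 = 256 ≡ 256 (mod 703)
2^16 ≡ 256^2 = 65536 ≡ 157 (mod 703)
2^32 ≡ 157^2 = 24649 ≡ 44 (mod 703)
2^64 ≡ 44^2 = 1936 ≡ 530 (mod 703)
2^128 ≡ 530^2 = 280900 ≡ 403 (mod 703)
2^256 ≡ 403^2 = 162409 ≡ 16 (mod 703)
351 = 256 + 64 + 16 + 8 + 4 + 2 + 1 in binary powers of 2.
So 2^351 ≡ 16 · 530 · 157 · 256 · 16 · 4 · 2 ≡ 265 (mod 703).
Squaring chain: 265; never reaches −1, so base 2 is a Miller–Rabin witness that 703 is composite.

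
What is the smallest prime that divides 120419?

13

120419 is odd.
Digit sum 17, not divisible by 3.
Ends in 9: not divisible by 5.
7: 120419 = 7·17202 + 5
11: 120419 = 11·10947 + 2
13: 120419 = 13·9263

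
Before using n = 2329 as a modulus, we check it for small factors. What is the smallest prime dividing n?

2329 is odd.
Digit sum 16, not divisible by 3.
Ends in 9: not divisible by 5.
7: 2329 = 7·332 + 5
11: 2329 = 11·211 + 8
13: 2329 = 13·179 + 2
17: 2329 = 17·137

17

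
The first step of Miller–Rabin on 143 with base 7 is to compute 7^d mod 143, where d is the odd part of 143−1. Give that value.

143 − 1 = 142 = 2^1 · 71, so d = 71.
7^1 ≡ 7 (mod 143)
7^2 ≡ 7^2 = 49 ≡ 49 (mod 143)
7^4 ≡ 49^2 = 2401 ≡ 113 (mod 143)
7^8 ≡ 113^2 = 12769 ≡ 42 (mod 143)
7^16 ≡ 42^2 = 1764 ≡ 48 (mod 143)
7^32 ≡ 48^2 = 2304 ≡ 16 (mod 143)
7^64 ≡ 16^2 = 256 ≡ 113 (mod 143)
71 = 64 + 4 + 2 + 1 in binary powers of 2.
So 7^71 ≡ 113 · 113 · 49 · 7 ≡ 106 (mod 143).
Squaring chain: 106; never reaches −1, so base 7 is a Miller–Rabin witness that 143 is composite.

106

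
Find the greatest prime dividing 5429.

5429 = 61 · 89
89 is prime.
So 5429 = 61 · 89; the largest prime factor is 89.

89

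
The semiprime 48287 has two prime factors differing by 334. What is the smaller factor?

109

Since p = q + 334, we have 48287 = q(q + 334), so q² + 334q − 48287 = 0.
Discriminant: 334² + 4·48287 = 111556 + 193148 = 304704; √304704 = 552.
q = (−334 + 552)/2 = 109, and p = q + 334 = 443.
Check: 109 · 443 = 48287.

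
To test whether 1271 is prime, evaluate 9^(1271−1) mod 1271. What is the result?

9^1 ≡ 9 (mod 1271)
9^2 ≡ 9^2 = 81 ≡ 81 (mod 1271)
9^4 ≡ 81^2 = 6561 ≡ 206 (mod 1271)
9^8 ≡ 206^2 = 42436 ≡ 493 (mod 1271)
9^16 ≡ 493^2 = 243049 ≡ 288 (mod 1271)
9^32 ≡ 288^2 = 82944 ≡ 329 (mod 1271)
9^64 ≡ 329^2 = 108241 ≡ 206 (mod 1271)
9^128 ≡ 206^2 = 42436 ≡ 493 (mod 1271)
9^256 ≡ 493^2 = 243049 ≡ 288 (mod 1271)
9^512 ≡ 288^2 = 82944 ≡ 329 (mod 1271)
9^1024 ≡ 329^2 = 108241 ≡ 206 (mod 1271)
1270 = 1024 + 128 + 64 + 32 + 16 + 4 + 2 in binary powers of 2.
So 9^1270 ≡ 206 · 493 · 206 · 329 · 288 · 206 · 81 ≡ 532 (mod 1271).
Since 532 ≠ 1, base 9 is a Fermat witness: 1271 is composite.

532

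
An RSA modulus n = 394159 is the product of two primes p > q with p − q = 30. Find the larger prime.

Since p = q + 30, we have 394159 = q(q + 30), so q² + 30q − 394159 = 0.
Discriminant: 30² + 4·394159 = 900 + 1576636 = 1577536; √1577536 = 1256.
q = (−30 + 1256)/2 = 613, and p = q + 30 = 643.
Check: 613 · 643 = 394159.

643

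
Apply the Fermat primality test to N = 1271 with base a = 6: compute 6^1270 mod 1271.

583

6^1 ≡ 6 (mod 1271)
6^2 ≡ 6^2 = 36 ≡ 36 (mod 1271)
6^4 ≡ 36^2 = 1296 ≡ 25 (mod 1271)
6^8 ≡ 25^2 = 625 ≡ 625 (mod 1271)
6^16 ≡ 625^2 = 390625 ≡ 428 (mod 1271)
6^32 ≡ 428^2 = 183184 ≡ 160 (mod 1271)
6^64 ≡ 160^2 = 25600 ≡ 180 (mod 1271)
6^128 ≡ 180^2 = 32400 ≡ 625 (mod 1271)
6^256 ≡ 625^2 = 390625 ≡ 428 (mod 1271)
6^512 ≡ 428^2 = 183184 ≡ 160 (mod 1271)
6^1024 ≡ 160^2 = 25600 ≡ 180 (mod 1271)
1270 = 1024 + 128 + 64 + 32 + 16 + 4 + 2 in binary powers of 2.
So 6^1270 ≡ 180 · 625 · 180 · 160 · 428 · 25 · 36 ≡ 583 (mod 1271).
Since 583 ≠ 1, base 6 is a Fermat witness: 1271 is composite.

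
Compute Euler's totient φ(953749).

Factor: 953749 = 37 · 149 · 173.
φ(953749) = (37−1) · (149−1) · (173−1) = 36 · 148 · 172 = 916416.

916416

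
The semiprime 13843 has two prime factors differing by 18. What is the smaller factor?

Since p = q + 18, we have 13843 = q(q + 18), so q² + 18q − 13843 = 0.
Discriminant: 18² + 4·13843 = 324 + 55372 = 55696; √55696 = 236.
q = (−18 + 236)/2 = 109, and p = q + 18 = 127.
Check: 109 · 127 = 13843.

109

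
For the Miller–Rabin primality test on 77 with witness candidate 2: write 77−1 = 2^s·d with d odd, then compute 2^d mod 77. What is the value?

72

77 − 1 = 76 = 2^2 · 19, so d = 19.
2^1 ≡ 2 (mod 77)
2^2 ≡ 2^2 = 4 ≡ 4 (mod 77)
2^4 ≡ 4^2 = 16 ≡ 16 (mod 77)
2^8 ≡ 16^2 = 256 ≡ 25 (mod 77)
2^16 ≡ 25^2 = 625 ≡ 9 (mod 77)
19 = 16 + 2 + 1 in binary powers of 2.
So 2^19 ≡ 9 · 4 · 2 ≡ 72 (mod 77).
Squaring chain: 72 → 25; never reaches −1, so base 2 is a Miller–Rabin witness that 77 is composite.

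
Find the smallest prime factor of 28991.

28991 is odd.
Digit sum 29, not divisible by 3.
Ends in 1: not divisible by 5.
7: 28991 = 7·4141 + 4
11: 28991 = 11·2635 + 6
13: 28991 = 13·2230 + 1
17: 28991 = 17·1705 + 6
19: 28991 = 19·1525 + 16
23: 28991 = 23·1260 + 11
29: 28991 = 29·999 + 20
31: 28991 = 31·935 + 6
37: 28991 = 37·783 + 20
41: 28991 = 41·707 + 4
43: 28991 = 43·674 + 9
47: 28991 = 47·616 + 39
53: 28991 = 53·547

53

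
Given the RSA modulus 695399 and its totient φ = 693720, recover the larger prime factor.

φ(n) = (p−1)(q−1) = n − (p+q) + 1, so p + q = 695399 − 693720 + 1 = 1680.
p and q are the roots of t² − 1680t + 695399 = 0.
Discriminant: 1680² − 4·695399 = 2822400 − 2781596 = 40804; √40804 = 202.
q = (1680 − 202)/2 = 739, p = (1680 + 202)/2 = 941.
Check: 739 · 941 = 695399.

941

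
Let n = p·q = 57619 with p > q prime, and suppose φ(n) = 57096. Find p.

φ(n) = (p−1)(q−1) = n − (p+q) + 1, so p + q = 57619 − 57096 + 1 = 524.
p and q are the roots of t² − 524t + 57619 = 0.
Discriminant: 524² − 4·57619 = 274576 − 230476 = 44100; √44100 = 210.
q = (524 − 210)/2 = 157, p = (524 + 210)/2 = 367.
Check: 157 · 367 = 57619.

367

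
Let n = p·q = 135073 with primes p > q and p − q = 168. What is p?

Since p = q + 168, we have 135073 = q(q + 168), so q² + 168q − 135073 = 0.
Discriminant: 168² + 4·135073 = 28224 + 540292 = 568516; √568516 = 754.
q = (−168 + 754)/2 = 293, and p = q + 168 = 461.
Check: 293 · 461 = 135073.

461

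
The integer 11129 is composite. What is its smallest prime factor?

11129 is odd.
Digit sum 14, not divisible by 3.
Ends in 9: not divisible by 5.
7: 11129 = 7·1589 + 6
11: 11129 = 11·1011 + 8
13: 11129 = 13·856 + 1
17: 11129 = 17·654 + 11
19: 11129 = 19·585 + 14
23: 11129 = 23·483 + 20
29: 11129 = 29·383 + 22
31: 11129 = 31·359

31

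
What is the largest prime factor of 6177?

6177 = 3 · 2059
2059 = 29 · 71
71 is prime.
So 6177 = 3 · 29 · 71; the largest prime factor is 71.

71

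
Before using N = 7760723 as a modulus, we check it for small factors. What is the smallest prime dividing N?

7760723 is odd.
Digit sum 32, not divisible by 3.
Ends in 3: not divisible by 5.
7: 7760723 = 7·1108674 + 5
11: 7760723 = 11·705520 + 3
13: 7760723 = 13·596978 + 9
17: 7760723 = 17·456513 + 2
19: 7760723 = 19·408459 + 2
23: 7760723 = 23·337422 + 17
29: 7760723 = 29·267611 + 4
31: 7760723 = 31·250345 + 28
37: 7760723 = 37·209749 + 10
41: 7760723 = 41·189285 + 38
43: 7760723 = 43·180481 + 40
47: 7760723 = 47·165121 + 36
53: 7760723 = 53·146428 + 39
59: 7760723 = 59·131537 + 40
61: 7760723 = 61·127224 + 59
67: 7760723 = 67·115831 + 46
71: 7760723 = 71·109305 + 68
73: 7760723 = 73·106311 + 20
79: 7760723 = 79·98237

79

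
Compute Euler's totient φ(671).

Factor: 671 = 11 · 61.
φ(671) = (11−1) · (61−1) = 10 · 60 = 600.

600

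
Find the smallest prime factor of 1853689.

67

1853689 is odd.
Digit sum 40, not divisible by 3.
Ends in 9: not divisible by 5.
7: 1853689 = 7·264812 + 5
11: 1853689 = 11·168517 + 2
13: 1853689 = 13·142591 + 6
17: 1853689 = 17·109040 + 9
19: 1853689 = 19·97562 + 11
23: 1853689 = 23·80595 + 4
29: 1853689 = 29·63920 + 9
31: 1853689 = 31·59796 + 13
37: 1853689 = 37·50099 + 26
41: 1853689 = 41·45211 + 38
43: 1853689 = 43·43109 + 2
47: 1853689 = 47·39440 + 9
53: 1853689 = 53·34975 + 14
59: 1853689 = 59·31418 + 27
61: 1853689 = 61·30388 + 21
67: 1853689 = 67·27667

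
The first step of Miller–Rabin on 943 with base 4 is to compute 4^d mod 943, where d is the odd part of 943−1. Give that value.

943 − 1 = 942 = 2^1 · 471, so d = 471.
4^1 ≡ 4 (mod 943)
4^2 ≡ 4^2 = 16 ≡ 16 (mod 943)
4^4 ≡ 16^2 = 256 ≡ 256 (mod 943)
4^8 ≡ 256^2 = 65536 ≡ 469 (mod 943)
4^16 ≡ 469^2 = 219961 ≡ 242 (mod 943)
4^32 ≡ 242^2 = 58564 ≡ 98 (mod 943)
4^64 ≡ 98^2 = 9604 ≡ 174 (mod 943)
4^128 ≡ 174^2 = 30276 ≡ 100 (mod 943)
4^256 ≡ 100^2 = 10000 ≡ 570 (mod 943)
471 = 256 + 128 + 64 + 16 + 4 + 2 + 1 in binary powers of 2.
So 4^471 ≡ 570 · 100 · 174 · 242 · 256 · 16 · 4 ≡ 496 (mod 943).
Squaring chain: 496; never reaches −1, so base 4 is a Miller–Rabin witness that 943 is composite.

496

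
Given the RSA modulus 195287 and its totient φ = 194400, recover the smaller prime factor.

401

φ(n) = (p−1)(q−1) = n − (p+q) + 1, so p + q = 195287 − 194400 + 1 = 888.
p and q are the roots of t² − 888t + 195287 = 0.
Discriminant: 888² − 4·195287 = 788544 − 781148 = 7396; √7396 = 86.
q = (888 − 86)/2 = 401, p = (888 + 86)/2 = 487.
Check: 401 · 487 = 195287.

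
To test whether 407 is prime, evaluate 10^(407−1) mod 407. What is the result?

10^1 ≡ 10 (mod 407)
10^2 ≡ 10^2 = 100 ≡ 100 (mod 407)
10^4 ≡ 100^2 = 10000 ≡ 232 (mod 407)
10^8 ≡ 232^2 = 53824 ≡ 100 (mod 407)
10^16 ≡ 100^2 = 10000 ≡ 232 (mod 407)
10^32 ≡ 232^2 = 53824 ≡ 100 (mod 407)
10^64 ≡ 100^2 = 10000 ≡ 232 (mod 407)
10^128 ≡ 232^2 = 53824 ≡ 100 (mod 407)
10^256 ≡ 100^2 = 10000 ≡ 232 (mod 407)
406 = 256 + 128 + 16 + 4 + 2 in binary powers of 2.
So 10^406 ≡ 232 · 100 · 232 · 232 · 100 ≡ 232 (mod 407).
Since 232 ≠ 1, base 10 is a Fermat witness: 407 is composite.

232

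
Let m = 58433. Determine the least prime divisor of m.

58433 is odd.
Digit sum 23, not divisible by 3.
Ends in 3: not divisible by 5.
7: 58433 = 7·8347 + 4
11: 58433 = 11·5312 + 1
13: 58433 = 13·4494 + 11
17: 58433 = 17·3437 + 4
19: 58433 = 19·3075 + 8
23: 58433 = 23·2540 + 13
29: 58433 = 29·2014 + 27
31: 58433 = 31·1884 + 29
37: 58433 = 37·1579 + 10
41: 58433 = 41·1425 + 8
43: 58433 = 43·1358 + 39
47: 58433 = 47·1243 + 12
53: 58433 = 53·1102 + 27
59: 58433 = 59·990 + 23
61: 58433 = 61·957 + 56
67: 58433 = 67·872 + 9
71: 58433 = 71·823

71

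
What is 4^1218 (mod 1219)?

4^1 ≡ 4 (mod 1219)
4^2 ≡ 4^2 = 16 ≡ 16 (mod 1219)
4^4 ≡ 16^2 = 256 ≡ 256 (mod 1219)
4^8 ≡ 256^2 = 65536 ≡ 929 (mod 1219)
4^16 ≡ 929^2 = 863041 ≡ 1208 (mod 1219)
4^32 ≡ 1208^2 = 1459264 ≡ 121 (mod 1219)
4^64 ≡ 121^2 = 14641 ≡ 13 (mod 1219)
4^128 ≡ 13^2 = 169 ≡ 169 (mod 1219)
4^256 ≡ 169^2 = 28561 ≡ 524 (mod 1219)
4^512 ≡ 524^2 = 274576 ≡ 301 (mod 1219)
4^1024 ≡ 301^2 = 90601 ≡ 395 (mod 1219)
1218 = 1024 + 128 + 64 + 2 in binary powers of 2.
So 4^1218 ≡ 395 · 169 · 13 · 16 ≡ 630 (mod 1219).
Since 630 ≠ 1, base 4 is a Fermat witness: 1219 is composite.

630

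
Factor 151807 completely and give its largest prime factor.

151807 = 31 · 4897
4897 = 59 · 83
83 is prime.
So 151807 = 31 · 59 · 83; the largest prime factor is 83.

83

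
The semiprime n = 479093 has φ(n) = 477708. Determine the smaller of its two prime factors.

659

φ(n) = (p−1)(q−1) = n − (p+q) + 1, so p + q = 479093 − 477708 + 1 = 1386.
p and q are the roots of t² − 1386t + 479093 = 0.
Discriminant: 1386² − 4·479093 = 1920996 − 1916372 = 4624; √4624 = 68.
q = (1386 − 68)/2 = 659, p = (1386 + 68)/2 = 727.
Check: 659 · 727 = 479093.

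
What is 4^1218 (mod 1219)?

4^1 ≡ 4 (mod 1219)
4^2 ≡ 4^2 = 16 ≡ 16 (mod 1219)
4^4 ≡ 16^2 = 256 ≡ 256 (mod 1219)
4^8 ≡ 256^2 = 65536 ≡ 929 (mod 1219)
4^16 ≡ 929^2 = 863041 ≡ 1208 (mod 1219)
4^32 ≡ 1208^2 = 1459264 ≡ 121 (mod 1219)
4^64 ≡ 121^2 = 14641 ≡ 13 (mod 1219)
4^128 ≡ 13^2 = 169 ≡ 169 (mod 1219)
4^256 ≡ 169^2 = 28561 ≡ 524 (mod 1219)
4^512 ≡ 524^2 = 274576 ≡ 301 (mod 1219)
4^1024 ≡ 301^2 = 90601 ≡ 395 (mod 1219)
1218 = 1024 + 128 + 64 + 2 in binary powers of 2.
So 4^1218 ≡ 395 · 169 · 13 · 16 ≡ 630 (mod 1219).
Since 630 ≠ 1, base 4 is a Fermat witness: 1219 is composite.

630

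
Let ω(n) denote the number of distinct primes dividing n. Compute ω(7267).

2

7267 = 13^2 · 43
7267 = 13^2 · 43, which has 2 distinct prime factors.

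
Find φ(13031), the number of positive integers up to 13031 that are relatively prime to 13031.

Factor: 13031 = 83 · 157.
φ(13031) = (83−1) · (157−1) = 82 · 156 = 12792.

12792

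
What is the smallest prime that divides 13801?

37

13801 is odd.
Digit sum 13, not divisible by 3.
Ends in 1: not divisible by 5.
7: 13801 = 7·1971 + 4
11: 13801 = 11·1254 + 7
13: 13801 = 13·1061 + 8
17: 13801 = 17·811 + 14
19: 13801 = 19·726 + 7
23: 13801 = 23·600 + 1
29: 13801 = 29·475 + 26
31: 13801 = 31·445 + 6
37: 13801 = 37·373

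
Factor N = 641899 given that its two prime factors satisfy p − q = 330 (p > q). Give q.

Since p = q + 330, we have 641899 = q(q + 330), so q² + 330q − 641899 = 0.
Discriminant: 330² + 4·641899 = 108900 + 2567596 = 2676496; √2676496 = 1636.
q = (−330 + 1636)/2 = 653, and p = q + 330 = 983.
Check: 653 · 983 = 641899.

653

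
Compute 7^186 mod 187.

70

7^1 ≡ 7 (mod 187)
7^2 ≡ 7^2 = 49 ≡ 49 (mod 187)
7^4 ≡ 49^2 = 2401 ≡ 157 (mod 187)
7^8 ≡ 157^2 = 24649 ≡ 152 (mod 187)
7^16 ≡ 152^2 = 23104 ≡ 103 (mod 187)
7^32 ≡ 103^2 = 10609 ≡ 137 (mod 187)
7^64 ≡ 137^2 = 18769 ≡ 69 (mod 187)
7^128 ≡ 69^2 = 4761 ≡ 86 (mod 187)
186 = 128 + 32 + 16 + 8 + 2 in binary powers of 2.
So 7^186 ≡ 86 · 137 · 103 · 152 · 49 ≡ 70 (mod 187).
Since 70 ≠ 1, base 7 is a Fermat witness: 187 is composite.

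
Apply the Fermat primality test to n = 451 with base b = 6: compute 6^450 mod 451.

6^1 ≡ 6 (mod 451)
6^2 ≡ 6^2 = 36 ≡ 36 (mod 451)
6^4 ≡ 36^2 = 1296 ≡ 394 (mod 451)
6^8 ≡ 394^2 = 155236 ≡ 92 (mod 451)
6^16 ≡ 92^2 = 8464 ≡ 346 (mod 451)
6^32 ≡ 346^2 = 119716 ≡ 201 (mod 451)
6^64 ≡ 201^2 = 40401 ≡ 262 (mod 451)
6^128 ≡ 262^2 = 68644 ≡ 92 (mod 451)
6^256 ≡ 92^2 = 8464 ≡ 346 (mod 451)
450 = 256 + 128 + 64 + 2 in binary powers of 2.
So 6^450 ≡ 346 · 92 · 262 · 36 ≡ 155 (mod 451).
Since 155 ≠ 1, base 6 is a Fermat witness: 451 is composite.

155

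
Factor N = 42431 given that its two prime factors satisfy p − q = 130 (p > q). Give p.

Since p = q + 130, we have 42431 = q(q + 130), so q² + 130q − 42431 = 0.
Discriminant: 130² + 4·42431 = 16900 + 169724 = 186624; √186624 = 432.
q = (−130 + 432)/2 = 151, and p = q + 130 = 281.
Check: 151 · 281 = 42431.

281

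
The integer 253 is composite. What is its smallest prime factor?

11

253 is odd.
Digit sum 10, not divisible by 3.
Ends in 3: not divisible by 5.
7: 253 = 7·36 + 1
11: 253 = 11·23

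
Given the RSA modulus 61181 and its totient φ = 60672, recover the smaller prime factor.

φ(n) = (p−1)(q−1) = n − (p+q) + 1, so p + q = 61181 − 60672 + 1 = 510.
p and q are the roots of t² − 510t + 61181 = 0.
Discriminant: 510² − 4·61181 = 260100 − 244724 = 15376; √15376 = 124.
q = (510 − 124)/2 = 193, p = (510 + 124)/2 = 317.
Check: 193 · 317 = 61181.

193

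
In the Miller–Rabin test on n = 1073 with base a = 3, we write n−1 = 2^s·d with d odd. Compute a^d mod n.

363

1073 − 1 = 1072 = 2^4 · 67, so d = 67.
3^1 ≡ 3 (mod 1073)
3^2 ≡ 3^2 = 9 ≡ 9 (mod 1073)
3^4 ≡ 9^2 = 81 ≡ 81 (mod 1073)
3^8 ≡ 81^2 = 6561 ≡ 123 (mod 1073)
3^16 ≡ 123^2 = 15129 ≡ 107 (mod 1073)
3^32 ≡ 107^2 = 11449 ≡ 719 (mod 1073)
3^64 ≡ 719^2 = 516961 ≡ 848 (mod 1073)
67 = 64 + 2 + 1 in binary powers of 2.
So 3^67 ≡ 848 · 9 · 3 ≡ 363 (mod 1073).
Squaring chain: 363 → 863 → 107 → 719; never reaches −1, so base 3 is a Miller–Rabin witness that 1073 is composite.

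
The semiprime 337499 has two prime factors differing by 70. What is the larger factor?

617

Since p = q + 70, we have 337499 = q(q + 70), so q² + 70q − 337499 = 0.
Discriminant: 70² + 4·337499 = 4900 + 1349996 = 1354896; √1354896 = 1164.
q = (−70 + 1164)/2 = 547, and p = q + 70 = 617.
Check: 547 · 617 = 337499.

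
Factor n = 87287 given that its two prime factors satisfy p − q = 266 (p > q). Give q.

191

Since p = q + 266, we have 87287 = q(q + 266), so q² + 266q − 87287 = 0.
Discriminant: 266² + 4·87287 = 70756 + 349148 = 419904; √419904 = 648.
q = (−266 + 648)/2 = 191, and p = q + 266 = 457.
Check: 191 · 457 = 87287.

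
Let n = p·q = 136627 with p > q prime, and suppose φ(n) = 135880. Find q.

φ(n) = (p−1)(q−1) = n − (p+q) + 1, so p + q = 136627 − 135880 + 1 = 748.
p and q are the roots of t² − 748t + 136627 = 0.
Discriminant: 748² − 4·136627 = 559504 − 546508 = 12996; √12996 = 114.
q = (748 − 114)/2 = 317, p = (748 + 114)/2 = 431.
Check: 317 · 431 = 136627.

317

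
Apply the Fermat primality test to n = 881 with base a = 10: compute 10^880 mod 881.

1

10^1 ≡ 10 (mod 881)
10^2 ≡ 10^2 = 100 ≡ 100 (mod 881)
10^4 ≡ 100^2 = 10000 ≡ 309 (mod 881)
10^8 ≡ 309^2 = 95481 ≡ 333 (mod 881)
10^16 ≡ 333^2 = 110889 ≡ 764 (mod 881)
10^32 ≡ 764^2 = 583696 ≡ 474 (mod 881)
10^64 ≡ 474^2 = 224676 ≡ 21 (mod 881)
10^128 ≡ 21^2 = 441 ≡ 441 (mod 881)
10^256 ≡ 441^2 = 194481 ≡ 661 (mod 881)
10^512 ≡ 661^2 = 436921 ≡ 826 (mod 881)
880 = 512 + 256 + 64 + 32 + 16 in binary powers of 2.
So 10^880 ≡ 826 · 661 · 21 · 474 · 764 ≡ 1 (mod 881).
Since the result is 1, base 10 gives no evidence that 881 is composite.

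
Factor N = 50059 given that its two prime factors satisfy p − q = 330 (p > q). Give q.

113

Since p = q + 330, we have 50059 = q(q + 330), so q² + 330q − 50059 = 0.
Discriminant: 330² + 4·50059 = 108900 + 200236 = 309136; √309136 = 556.
q = (−330 + 556)/2 = 113, and p = q + 330 = 443.
Check: 113 · 443 = 50059.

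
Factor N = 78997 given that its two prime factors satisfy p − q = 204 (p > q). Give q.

197

Since p = q + 204, we have 78997 = q(q + 204), so q² + 204q − 78997 = 0.
Discriminant: 204² + 4·78997 = 41616 + 315988 = 357604; √357604 = 598.
q = (−204 + 598)/2 = 197, and p = q + 204 = 401.
Check: 197 · 401 = 78997.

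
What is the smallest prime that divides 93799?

93799 is odd.
Digit sum 37, not divisible by 3.
Ends in 9: not divisible by 5.
7: 93799 = 7·13399 + 6
11: 93799 = 11·8527 + 2
13: 93799 = 13·7215 + 4
17: 93799 = 17·5517 + 10
19: 93799 = 19·4936 + 15
23: 93799 = 23·4078 + 5
29: 93799 = 29·3234 + 13
31: 93799 = 31·3025 + 24
37: 93799 = 37·2535 + 4
41: 93799 = 41·2287 + 32
43: 93799 = 43·2181 + 16
47: 93799 = 47·1995 + 34
53: 93799 = 53·1769 + 42
59: 93799 = 59·1589 + 48
61: 93799 = 61·1537 + 42
67: 93799 = 67·1399 + 66
71: 93799 = 71·1321 + 8
73: 93799 = 73·1284 + 67
79: 93799 = 79·1187 + 26
83: 93799 = 83·1130 + 9
89: 93799 = 89·1053 + 82
97: 93799 = 97·967

97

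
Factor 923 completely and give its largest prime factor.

71

923 = 13 · 71
71 is prime.
So 923 = 13 · 71; the largest prime factor is 71.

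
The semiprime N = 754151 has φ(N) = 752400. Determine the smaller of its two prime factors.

761

φ(n) = (p−1)(q−1) = n − (p+q) + 1, so p + q = 754151 − 752400 + 1 = 1752.
p and q are the roots of t² − 1752t + 754151 = 0.
Discriminant: 1752² − 4·754151 = 3069504 − 3016604 = 52900; √52900 = 230.
q = (1752 − 230)/2 = 761, p = (1752 + 230)/2 = 991.
Check: 761 · 991 = 754151.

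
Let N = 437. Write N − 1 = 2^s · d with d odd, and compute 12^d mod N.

278

437 − 1 = 436 = 2^2 · 109, so d = 109.
12^1 ≡ 12 (mod 437)
12^2 ≡ 12^2 = 144 ≡ 144 (mod 437)
12^4 ≡ 144^2 = 20736 ≡ 197 (mod 437)
12^8 ≡ 197^2 = 38809 ≡ 353 (mod 437)
12^16 ≡ 353^2 = 124609 ≡ 64 (mod 437)
12^32 ≡ 64^2 = 4096 ≡ 163 (mod 437)
12^64 ≡ 163^2 = 26569 ≡ 349 (mod 437)
109 = 64 + 32 + 8 + 4 + 1 in binary powers of 2.
So 12^109 ≡ 349 · 163 · 353 · 197 · 12 ≡ 278 (mod 437).
Squaring chain: 278 → 372; never reaches −1, so base 12 is a Miller–Rabin witness that 437 is composite.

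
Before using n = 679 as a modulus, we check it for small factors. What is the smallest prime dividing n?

679 is odd.
Digit sum 22, not divisible by 3.
Ends in 9: not divisible by 5.
7: 679 = 7·97

7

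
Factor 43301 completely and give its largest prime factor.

43301 = 19 · 2279
2279 = 43 · 53
53 is prime.
So 43301 = 19 · 43 · 53; the largest prime factor is 53.

53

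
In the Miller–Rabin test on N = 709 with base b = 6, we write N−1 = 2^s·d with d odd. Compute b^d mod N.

709 − 1 = 708 = 2^2 · 177, so d = 177.
6^1 ≡ 6 (mod 709)
6^2 ≡ 6^2 = 36 ≡ 36 (mod 709)
6^4 ≡ 36^2 = 1296 ≡ 587 (mod 709)
6^8 ≡ 587^2 = 344569 ≡ 704 (mod 709)
6^16 ≡ 704^2 = 495616 ≡ 25 (mod 709)
6^32 ≡ 25^2 = 625 ≡ 625 (mod 709)
6^64 ≡ 625^2 = 390625 ≡ 675 (mod 709)
6^128 ≡ 675^2 = 455625 ≡ 447 (mod 709)
177 = 128 + 32 + 16 + 1 in binary powers of 2.
So 6^177 ≡ 447 · 625 · 25 · 6 ≡ 96 (mod 709).
Squaring chain: 96 → 708; reaches −1, so base 6 does not prove 709 composite.

96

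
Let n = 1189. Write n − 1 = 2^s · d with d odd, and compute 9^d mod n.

1189 − 1 = 1188 = 2^2 · 297, so d = 297.
9^1 ≡ 9 (mod 1189)
9^2 ≡ 9^2 = 81 ≡ 81 (mod 1189)
9^4 ≡ 81^2 = 6561 ≡ 616 (mod 1189)
9^8 ≡ 616^2 = 379456 ≡ 165 (mod 1189)
9^16 ≡ 165^2 = 27225 ≡ 1067 (mod 1189)
9^32 ≡ 1067^2 = 1138489 ≡ 616 (mod 1189)
9^64 ≡ 616^2 = 379456 ≡ 165 (mod 1189)
9^128 ≡ 165^2 = 27225 ≡ 1067 (mod 1189)
9^256 ≡ 1067^2 = 1138489 ≡ 616 (mod 1189)
297 = 256 + 32 + 8 + 1 in binary powers of 2.
So 9^297 ≡ 616 · 616 · 165 · 9 ≡ 91 (mod 1189).
Squaring chain: 91 → 1147; never reaches −1, so base 9 is a Miller–Rabin witness that 1189 is composite.

91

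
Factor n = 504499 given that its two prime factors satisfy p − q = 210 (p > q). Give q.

Since p = q + 210, we have 504499 = q(q + 210), so q² + 210q − 504499 = 0.
Discriminant: 210² + 4·504499 = 44100 + 2017996 = 2062096; √2062096 = 1436.
q = (−210 + 1436)/2 = 613, and p = q + 210 = 823.
Check: 613 · 823 = 504499.

613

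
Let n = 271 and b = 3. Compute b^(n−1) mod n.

3^1 ≡ 3 (mod 271)
3^2 ≡ 3^2 = 9 ≡ 9 (mod 271)
3^4 ≡ 9^2 = 81 ≡ 81 (mod 271)
3^8 ≡ 81^2 = 6561 ≡ 57 (mod 271)
3^16 ≡ 57^2 = 3249 ≡ 268 (mod 271)
3^32 ≡ 268^2 = 71824 ≡ 9 (mod 271)
3^64 ≡ 9^2 = 81 ≡ 81 (mod 271)
3^128 ≡ 81^2 = 6561 ≡ 57 (mod 271)
3^256 ≡ 57^2 = 3249 ≡ 268 (mod 271)
270 = 256 + 8 + 4 + 2 in binary powers of 2.
So 3^270 ≡ 268 · 57 · 81 · 9 ≡ 1 (mod 271).
Since the result is 1, base 3 gives no evidence that 271 is composite.

1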